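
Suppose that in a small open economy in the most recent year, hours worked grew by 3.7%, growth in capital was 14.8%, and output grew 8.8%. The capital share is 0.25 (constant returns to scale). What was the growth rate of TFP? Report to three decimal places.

Labor's share = 1 − 0.25 = 0.75.
Capital: 0.25 × 14.8 = 3.7 pp.
Hours worked: 0.75 × 3.7 = 2.775 pp.
TFP growth = 8.8 − 6.475 = 2.325%.

2.325%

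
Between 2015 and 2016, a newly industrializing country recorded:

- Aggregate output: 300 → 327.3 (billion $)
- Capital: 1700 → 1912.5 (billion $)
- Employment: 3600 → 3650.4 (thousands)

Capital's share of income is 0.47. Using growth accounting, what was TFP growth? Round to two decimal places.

Aggregate output growth = (327.3 − 300) / 300 = 9.1%.
Capital growth = (1912.5 − 1700) / 1700 = 12.5%.
Employment growth = (3650.4 − 3600) / 3600 = 1.4%.
Labor's share = 1 − 0.47 = 0.53.
Capital: 0.47 × 12.5 = 5.875 pp.
Employment: 0.53 × 1.4 = 0.742 pp.
TFP growth = 9.1 − 6.617 = 2.483%.

2.48%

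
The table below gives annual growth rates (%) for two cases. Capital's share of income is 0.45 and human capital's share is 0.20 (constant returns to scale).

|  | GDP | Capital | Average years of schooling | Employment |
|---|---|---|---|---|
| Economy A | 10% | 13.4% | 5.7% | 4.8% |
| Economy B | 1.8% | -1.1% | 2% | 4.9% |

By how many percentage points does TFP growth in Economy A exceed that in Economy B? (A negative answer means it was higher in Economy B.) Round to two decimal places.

0.97 percentage points

Labor's share = 1 − 0.45 − 0.2 = 0.35.
Economy A: TFP = 10 − 6.03 − 1.14 − 1.68 = 1.15%.
Economy B: TFP = 1.8 + 0.495 − 0.4 − 1.715 = 0.18%.
Difference = 1.15 − (0.18) = 0.97 pp.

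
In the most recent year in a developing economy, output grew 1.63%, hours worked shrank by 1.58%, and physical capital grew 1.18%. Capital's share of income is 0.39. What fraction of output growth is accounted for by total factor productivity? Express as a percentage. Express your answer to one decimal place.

Total factor productivity accounted for 130.9% of growth.

Labor's share = 1 − 0.39 = 0.61.
Physical capital: 0.39 × 1.18 = 0.4602 pp.
Hours worked: 0.61 × (-1.58) = -0.9638 pp.
TFP growth = 1.63 + 0.5036 = 2.1336%.
TFP share of growth = 2.1336 / 1.63 × 100 = 130.896%.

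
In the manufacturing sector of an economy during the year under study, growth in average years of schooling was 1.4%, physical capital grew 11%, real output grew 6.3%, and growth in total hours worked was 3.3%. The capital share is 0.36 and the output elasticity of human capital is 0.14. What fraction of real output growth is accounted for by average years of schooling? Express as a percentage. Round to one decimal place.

Average years of schooling contributed 0.14 × 1.4 = 0.196 pp.
Share of growth = 0.196 / 6.3 × 100 = 3.111%.

Average years of schooling accounted for 3.1% of growth.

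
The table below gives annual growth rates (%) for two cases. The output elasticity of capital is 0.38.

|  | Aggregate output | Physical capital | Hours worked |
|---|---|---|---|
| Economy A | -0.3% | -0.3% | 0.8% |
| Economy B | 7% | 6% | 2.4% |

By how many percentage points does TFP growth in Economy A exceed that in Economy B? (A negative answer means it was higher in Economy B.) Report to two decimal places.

-3.91 percentage points

Labor's share = 1 − 0.38 = 0.62.
Economy A: TFP = -0.3 + 0.114 − 0.496 = -0.682%.
Economy B: TFP = 7 − 2.28 − 1.488 = 3.232%.
Difference = -0.682 − (3.232) = -3.914 pp.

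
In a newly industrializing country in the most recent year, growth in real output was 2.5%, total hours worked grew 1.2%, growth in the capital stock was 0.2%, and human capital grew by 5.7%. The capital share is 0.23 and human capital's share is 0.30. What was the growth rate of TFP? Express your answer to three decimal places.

TFP grew 0.180%.

Labor's share = 1 − 0.23 − 0.3 = 0.47.
The capital stock: 0.23 × 0.2 = 0.046 pp.
Human capital: 0.3 × 5.7 = 1.71 pp.
Total hours worked: 0.47 × 1.2 = 0.564 pp.
TFP growth = 2.5 − 2.32 = 0.18%.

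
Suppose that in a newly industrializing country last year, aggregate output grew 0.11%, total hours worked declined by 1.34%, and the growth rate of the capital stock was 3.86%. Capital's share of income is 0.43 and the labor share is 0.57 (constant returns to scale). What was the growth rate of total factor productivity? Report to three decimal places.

-0.786%

Labor's share = 1 − 0.43 = 0.57.
The capital stock: 0.43 × 3.86 = 1.6598 pp.
Total hours worked: 0.57 × (-1.34) = -0.7638 pp.
TFP growth = 0.11 − 0.896 = -0.786%.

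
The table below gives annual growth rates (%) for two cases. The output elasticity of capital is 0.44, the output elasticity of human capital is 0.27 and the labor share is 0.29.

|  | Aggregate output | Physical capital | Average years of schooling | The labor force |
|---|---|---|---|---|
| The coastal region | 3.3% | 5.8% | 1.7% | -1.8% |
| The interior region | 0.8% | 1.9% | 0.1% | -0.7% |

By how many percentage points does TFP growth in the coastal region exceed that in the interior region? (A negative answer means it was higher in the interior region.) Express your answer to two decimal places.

Labor's share = 1 − 0.44 − 0.27 = 0.29.
The coastal region: TFP = 3.3 − 2.552 − 0.459 + 0.522 = 0.811%.
The interior region: TFP = 0.8 − 0.836 − 0.027 + 0.203 = 0.14%.
Difference = 0.811 − (0.14) = 0.671 pp.

0.67 percentage points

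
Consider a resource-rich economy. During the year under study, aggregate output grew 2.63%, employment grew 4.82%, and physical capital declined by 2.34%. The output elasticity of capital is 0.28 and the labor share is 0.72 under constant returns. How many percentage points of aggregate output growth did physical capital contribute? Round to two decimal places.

Contribution = share × growth = 0.28 × (-2.34) = -0.6552 pp.

-0.66 percentage points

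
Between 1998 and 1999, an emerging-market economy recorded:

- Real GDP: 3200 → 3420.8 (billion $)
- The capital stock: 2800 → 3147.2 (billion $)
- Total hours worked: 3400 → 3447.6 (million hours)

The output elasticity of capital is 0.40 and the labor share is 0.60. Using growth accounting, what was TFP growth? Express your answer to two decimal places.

TFP growth was 1.10%.

Real GDP growth = (3420.8 − 3200) / 3200 = 6.9%.
The capital stock growth = (3147.2 − 2800) / 2800 = 12.4%.
Total hours worked growth = (3447.6 − 3400) / 3400 = 1.4%.
Labor's share = 1 − 0.4 = 0.6.
The capital stock: 0.4 × 12.4 = 4.96 pp.
Total hours worked: 0.6 × 1.4 = 0.84 pp.
TFP growth = 6.9 − 5.8 = 1.1%.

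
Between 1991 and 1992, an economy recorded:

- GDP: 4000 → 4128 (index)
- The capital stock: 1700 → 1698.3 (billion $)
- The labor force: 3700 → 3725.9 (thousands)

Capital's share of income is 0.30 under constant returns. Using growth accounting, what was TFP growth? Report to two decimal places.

GDP growth = (4128 − 4000) / 4000 = 3.2%.
The capital stock growth = (1698.3 − 1700) / 1700 = -0.1%.
The labor force growth = (3725.9 − 3700) / 3700 = 0.7%.
Labor's share = 1 − 0.3 = 0.7.
The capital stock: 0.3 × (-0.1) = -0.03 pp.
The labor force: 0.7 × 0.7 = 0.49 pp.
TFP growth = 3.2 − 0.46 = 2.74%.

2.74%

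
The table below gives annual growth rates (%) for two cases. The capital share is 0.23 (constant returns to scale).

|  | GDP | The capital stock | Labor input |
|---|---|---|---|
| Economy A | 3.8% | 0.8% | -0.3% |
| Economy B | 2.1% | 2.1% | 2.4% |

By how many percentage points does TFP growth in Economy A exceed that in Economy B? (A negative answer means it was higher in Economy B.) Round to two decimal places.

4.08 percentage points

Labor's share = 1 − 0.23 = 0.77.
Economy A: TFP = 3.8 − 0.184 + 0.231 = 3.847%.
Economy B: TFP = 2.1 − 0.483 − 1.848 = -0.231%.
Difference = 3.847 − (-0.231) = 4.078 pp.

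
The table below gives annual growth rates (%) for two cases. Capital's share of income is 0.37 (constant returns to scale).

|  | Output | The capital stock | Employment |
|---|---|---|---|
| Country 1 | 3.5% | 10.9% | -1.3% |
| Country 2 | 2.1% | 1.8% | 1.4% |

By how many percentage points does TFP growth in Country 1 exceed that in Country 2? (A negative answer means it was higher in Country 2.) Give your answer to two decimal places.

-0.27 percentage points

Labor's share = 1 − 0.37 = 0.63.
Country 1: TFP = 3.5 − 4.033 + 0.819 = 0.286%.
Country 2: TFP = 2.1 − 0.666 − 0.882 = 0.552%.
Difference = 0.286 − (0.552) = -0.266 pp.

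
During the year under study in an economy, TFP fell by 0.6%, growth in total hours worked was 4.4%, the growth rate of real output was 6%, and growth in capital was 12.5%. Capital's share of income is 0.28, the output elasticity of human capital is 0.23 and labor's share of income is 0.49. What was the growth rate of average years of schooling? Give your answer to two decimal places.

Labor's share = 1 − 0.28 − 0.23 = 0.49.
gY = gA + 0.28×12.5 + 0.49×4.4 + 0.23×g.
0.23×g = 6 + 0.6 − 5.656 = 0.944.
g = 0.944 / 0.23 = 4.1043%.

4.10%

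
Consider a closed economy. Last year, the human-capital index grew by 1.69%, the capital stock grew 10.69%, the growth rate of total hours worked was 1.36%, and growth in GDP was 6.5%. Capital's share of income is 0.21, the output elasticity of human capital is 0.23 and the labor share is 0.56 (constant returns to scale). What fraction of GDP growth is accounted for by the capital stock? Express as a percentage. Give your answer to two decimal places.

34.54%

The capital stock contributed 0.21 × 10.69 = 2.2449 pp.
Share of growth = 2.2449 / 6.5 × 100 = 34.5369%.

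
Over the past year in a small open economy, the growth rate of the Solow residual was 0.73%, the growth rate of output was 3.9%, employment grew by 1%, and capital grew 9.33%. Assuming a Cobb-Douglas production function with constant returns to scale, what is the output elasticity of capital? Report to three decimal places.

The output elasticity of capital is 0.261.

gY = gA + α·gK + (1−α)·gL, so gY − gA − gL = α(gK − gL).
3.9 − 0.73 − 1 = α × (9.33 − 1).
2.17 = 8.33 α, so α = 0.2605.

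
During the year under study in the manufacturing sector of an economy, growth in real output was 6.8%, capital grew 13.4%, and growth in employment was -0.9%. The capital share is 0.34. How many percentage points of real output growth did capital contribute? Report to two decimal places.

Contribution = share × growth = 0.34 × 13.4 = 4.556 pp.

4.56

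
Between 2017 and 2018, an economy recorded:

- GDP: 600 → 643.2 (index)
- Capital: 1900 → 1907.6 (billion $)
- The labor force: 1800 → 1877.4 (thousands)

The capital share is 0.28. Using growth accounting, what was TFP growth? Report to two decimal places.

3.99%

GDP growth = (643.2 − 600) / 600 = 7.2%.
Capital growth = (1907.6 − 1900) / 1900 = 0.4%.
The labor force growth = (1877.4 − 1800) / 1800 = 4.3%.
Labor's share = 1 − 0.28 = 0.72.
Capital: 0.28 × 0.4 = 0.112 pp.
The labor force: 0.72 × 4.3 = 3.096 pp.
TFP growth = 7.2 − 3.208 = 3.992%.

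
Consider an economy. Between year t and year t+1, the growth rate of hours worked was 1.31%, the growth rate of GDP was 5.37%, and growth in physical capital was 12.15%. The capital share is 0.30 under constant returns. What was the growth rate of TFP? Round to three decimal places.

Labor's share = 1 − 0.3 = 0.7.
Physical capital: 0.3 × 12.15 = 3.645 pp.
Hours worked: 0.7 × 1.31 = 0.917 pp.
TFP growth = 5.37 − 4.562 = 0.808%.

0.808%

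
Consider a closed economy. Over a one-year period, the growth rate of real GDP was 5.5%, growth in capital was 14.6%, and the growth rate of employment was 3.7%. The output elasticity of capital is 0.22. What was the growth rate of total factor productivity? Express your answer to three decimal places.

Labor's share = 1 − 0.22 = 0.78.
Capital: 0.22 × 14.6 = 3.212 pp.
Employment: 0.78 × 3.7 = 2.886 pp.
TFP growth = 5.5 − 6.098 = -0.598%.

-0.598%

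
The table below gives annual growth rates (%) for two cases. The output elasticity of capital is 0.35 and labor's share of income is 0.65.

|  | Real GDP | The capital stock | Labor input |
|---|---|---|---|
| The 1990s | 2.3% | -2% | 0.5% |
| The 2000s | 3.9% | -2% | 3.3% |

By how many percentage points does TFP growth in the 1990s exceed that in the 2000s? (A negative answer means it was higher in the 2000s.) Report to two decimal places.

Labor's share = 1 − 0.35 = 0.65.
The 1990s: TFP = 2.3 + 0.7 − 0.325 = 2.675%.
The 2000s: TFP = 3.9 + 0.7 − 2.145 = 2.455%.
Difference = 2.675 − (2.455) = 0.22 pp.

0.22 percentage points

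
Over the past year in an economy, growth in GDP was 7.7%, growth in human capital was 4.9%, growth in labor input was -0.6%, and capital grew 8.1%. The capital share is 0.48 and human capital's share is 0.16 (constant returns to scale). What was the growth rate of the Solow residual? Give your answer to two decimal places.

Labor's share = 1 − 0.48 − 0.16 = 0.36.
Capital: 0.48 × 8.1 = 3.888 pp.
Human capital: 0.16 × 4.9 = 0.784 pp.
Labor input: 0.36 × (-0.6) = -0.216 pp.
TFP growth = 7.7 − 4.456 = 3.244%.

3.24%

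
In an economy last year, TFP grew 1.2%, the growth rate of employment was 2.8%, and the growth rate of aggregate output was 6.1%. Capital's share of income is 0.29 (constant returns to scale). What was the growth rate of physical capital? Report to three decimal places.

Labor's share = 1 − 0.29 = 0.71.
gY = gA + 0.71×2.8 + 0.29×g.
0.29×g = 6.1 − 1.2 − 1.988 = 2.912.
g = 2.912 / 0.29 = 10.04138%.

10.041%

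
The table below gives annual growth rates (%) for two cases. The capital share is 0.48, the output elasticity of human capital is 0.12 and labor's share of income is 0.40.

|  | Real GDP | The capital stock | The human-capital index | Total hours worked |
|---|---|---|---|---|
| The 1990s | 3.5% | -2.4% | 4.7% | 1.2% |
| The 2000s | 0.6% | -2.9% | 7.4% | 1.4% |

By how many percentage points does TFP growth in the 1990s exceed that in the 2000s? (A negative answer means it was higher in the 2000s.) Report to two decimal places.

Labor's share = 1 − 0.48 − 0.12 = 0.4.
The 1990s: TFP = 3.5 + 1.152 − 0.564 − 0.48 = 3.608%.
The 2000s: TFP = 0.6 + 1.392 − 0.888 − 0.56 = 0.544%.
Difference = 3.608 − (0.544) = 3.064 pp.

3.06 percentage points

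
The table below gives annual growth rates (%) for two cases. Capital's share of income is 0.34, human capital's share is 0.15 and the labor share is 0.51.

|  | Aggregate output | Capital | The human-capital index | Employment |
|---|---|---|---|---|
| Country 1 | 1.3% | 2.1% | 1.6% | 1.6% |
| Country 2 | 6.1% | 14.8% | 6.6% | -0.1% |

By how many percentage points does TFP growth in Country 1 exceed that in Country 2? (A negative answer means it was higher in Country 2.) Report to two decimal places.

-0.60 percentage points

Labor's share = 1 − 0.34 − 0.15 = 0.51.
Country 1: TFP = 1.3 − 0.714 − 0.24 − 0.816 = -0.47%.
Country 2: TFP = 6.1 − 5.032 − 0.99 + 0.051 = 0.129%.
Difference = -0.47 − (0.129) = -0.599 pp.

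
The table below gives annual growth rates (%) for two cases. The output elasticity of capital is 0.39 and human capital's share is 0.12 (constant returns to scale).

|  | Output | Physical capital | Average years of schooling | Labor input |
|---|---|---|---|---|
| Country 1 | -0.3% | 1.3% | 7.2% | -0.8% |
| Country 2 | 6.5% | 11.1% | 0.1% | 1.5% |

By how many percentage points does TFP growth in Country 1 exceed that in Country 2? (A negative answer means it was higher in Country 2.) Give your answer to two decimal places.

Labor's share = 1 − 0.39 − 0.12 = 0.49.
Country 1: TFP = -0.3 − 0.507 − 0.864 + 0.392 = -1.279%.
Country 2: TFP = 6.5 − 4.329 − 0.012 − 0.735 = 1.424%.
Difference = -1.279 − (1.424) = -2.703 pp.

-2.70 percentage points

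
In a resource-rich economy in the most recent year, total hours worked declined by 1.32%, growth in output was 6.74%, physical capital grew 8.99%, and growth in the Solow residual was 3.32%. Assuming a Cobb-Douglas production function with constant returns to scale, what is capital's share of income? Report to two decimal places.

0.46

gY = gA + α·gK + (1−α)·gL, so gY − gA − gL = α(gK − gL).
6.74 − 3.32 + 1.32 = α × (8.99 − (-1.32)).
4.74 = 10.31 α, so α = 0.4597.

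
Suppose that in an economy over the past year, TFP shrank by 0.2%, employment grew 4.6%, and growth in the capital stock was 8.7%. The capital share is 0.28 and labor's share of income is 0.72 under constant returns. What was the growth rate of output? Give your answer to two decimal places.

Labor's share = 1 − 0.28 = 0.72.
The capital stock: 0.28 × 8.7 = 2.436 pp.
Employment: 0.72 × 4.6 = 3.312 pp.
Output growth = -0.2 + 5.748 = 5.548%.

5.55%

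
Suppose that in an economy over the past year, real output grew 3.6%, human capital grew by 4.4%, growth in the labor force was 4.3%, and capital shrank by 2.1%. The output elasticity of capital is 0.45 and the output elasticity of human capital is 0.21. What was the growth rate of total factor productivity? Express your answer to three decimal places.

Labor's share = 1 − 0.45 − 0.21 = 0.34.
Capital: 0.45 × (-2.1) = -0.945 pp.
Human capital: 0.21 × 4.4 = 0.924 pp.
The labor force: 0.34 × 4.3 = 1.462 pp.
TFP growth = 3.6 − 1.441 = 2.159%.

2.159%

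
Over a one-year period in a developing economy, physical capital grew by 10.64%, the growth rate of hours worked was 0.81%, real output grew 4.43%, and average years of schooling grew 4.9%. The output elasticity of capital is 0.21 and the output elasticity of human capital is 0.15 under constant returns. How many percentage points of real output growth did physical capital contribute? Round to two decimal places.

Contribution = share × growth = 0.21 × 10.64 = 2.2344 pp.

2.23 percentage points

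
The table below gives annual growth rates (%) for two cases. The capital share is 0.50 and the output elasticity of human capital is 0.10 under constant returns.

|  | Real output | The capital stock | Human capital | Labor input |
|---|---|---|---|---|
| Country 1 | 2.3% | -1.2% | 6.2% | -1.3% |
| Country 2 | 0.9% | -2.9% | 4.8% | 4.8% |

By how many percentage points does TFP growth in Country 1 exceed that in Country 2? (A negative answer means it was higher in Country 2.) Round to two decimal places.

Labor's share = 1 − 0.5 − 0.1 = 0.4.
Country 1: TFP = 2.3 + 0.6 − 0.62 + 0.52 = 2.8%.
Country 2: TFP = 0.9 + 1.45 − 0.48 − 1.92 = -0.05%.
Difference = 2.8 − (-0.05) = 2.85 pp.

2.85 percentage points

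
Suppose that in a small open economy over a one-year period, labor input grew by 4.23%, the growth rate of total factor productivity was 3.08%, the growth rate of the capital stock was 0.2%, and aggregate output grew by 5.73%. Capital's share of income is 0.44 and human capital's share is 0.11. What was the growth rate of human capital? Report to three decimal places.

5.986%

Labor's share = 1 − 0.44 − 0.11 = 0.45.
gY = gA + 0.44×0.2 + 0.45×4.23 + 0.11×g.
0.11×g = 5.73 − 3.08 − 1.9915 = 0.6585.
g = 0.6585 / 0.11 = 5.98636%.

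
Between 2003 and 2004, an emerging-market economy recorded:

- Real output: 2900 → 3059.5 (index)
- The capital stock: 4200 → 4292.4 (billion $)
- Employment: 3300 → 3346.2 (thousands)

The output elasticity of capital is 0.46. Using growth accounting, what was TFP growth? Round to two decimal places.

3.73%

Real output growth = (3059.5 − 2900) / 2900 = 5.5%.
The capital stock growth = (4292.4 − 4200) / 4200 = 2.2%.
Employment growth = (3346.2 − 3300) / 3300 = 1.4%.
Labor's share = 1 − 0.46 = 0.54.
The capital stock: 0.46 × 2.2 = 1.012 pp.
Employment: 0.54 × 1.4 = 0.756 pp.
TFP growth = 5.5 − 1.768 = 3.732%.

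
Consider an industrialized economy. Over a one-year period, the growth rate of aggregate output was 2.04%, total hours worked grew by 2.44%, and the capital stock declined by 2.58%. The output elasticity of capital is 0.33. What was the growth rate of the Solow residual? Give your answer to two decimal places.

The Solow residual growth was 1.26%.

Labor's share = 1 − 0.33 = 0.67.
The capital stock: 0.33 × (-2.58) = -0.8514 pp.
Total hours worked: 0.67 × 2.44 = 1.6348 pp.
TFP growth = 2.04 − 0.7834 = 1.2566%.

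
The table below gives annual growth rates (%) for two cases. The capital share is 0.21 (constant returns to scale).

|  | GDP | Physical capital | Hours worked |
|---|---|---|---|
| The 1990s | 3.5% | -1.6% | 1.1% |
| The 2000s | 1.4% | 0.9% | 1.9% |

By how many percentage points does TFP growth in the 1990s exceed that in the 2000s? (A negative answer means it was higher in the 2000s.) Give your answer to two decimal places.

3.26 percentage points

Labor's share = 1 − 0.21 = 0.79.
The 1990s: TFP = 3.5 + 0.336 − 0.869 = 2.967%.
The 2000s: TFP = 1.4 − 0.189 − 1.501 = -0.29%.
Difference = 2.967 − (-0.29) = 3.257 pp.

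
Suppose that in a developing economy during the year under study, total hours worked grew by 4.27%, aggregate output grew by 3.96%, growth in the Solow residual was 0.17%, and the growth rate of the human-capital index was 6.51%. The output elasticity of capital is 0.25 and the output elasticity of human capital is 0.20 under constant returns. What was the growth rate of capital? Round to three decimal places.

0.558%

Labor's share = 1 − 0.25 − 0.2 = 0.55.
gY = gA + 0.2×6.51 + 0.55×4.27 + 0.25×g.
0.25×g = 3.96 − 0.17 − 3.6505 = 0.1395.
g = 0.1395 / 0.25 = 0.558%.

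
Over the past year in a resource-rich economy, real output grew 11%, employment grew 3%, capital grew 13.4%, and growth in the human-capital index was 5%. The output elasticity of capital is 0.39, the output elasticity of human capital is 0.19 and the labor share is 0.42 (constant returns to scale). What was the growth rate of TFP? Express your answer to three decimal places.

Labor's share = 1 − 0.39 − 0.19 = 0.42.
Capital: 0.39 × 13.4 = 5.226 pp.
The human-capital index: 0.19 × 5 = 0.95 pp.
Employment: 0.42 × 3 = 1.26 pp.
TFP growth = 11 − 7.436 = 3.564%.

TFP grew 3.564%.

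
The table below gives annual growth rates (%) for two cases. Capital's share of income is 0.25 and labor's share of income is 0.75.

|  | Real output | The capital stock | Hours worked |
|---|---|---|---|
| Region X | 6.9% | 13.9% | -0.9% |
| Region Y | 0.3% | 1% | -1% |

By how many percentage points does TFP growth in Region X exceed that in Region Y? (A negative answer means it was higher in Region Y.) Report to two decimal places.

3.30 percentage points

Labor's share = 1 − 0.25 = 0.75.
Region X: TFP = 6.9 − 3.475 + 0.675 = 4.1%.
Region Y: TFP = 0.3 − 0.25 + 0.75 = 0.8%.
Difference = 4.1 − (0.8) = 3.3 pp.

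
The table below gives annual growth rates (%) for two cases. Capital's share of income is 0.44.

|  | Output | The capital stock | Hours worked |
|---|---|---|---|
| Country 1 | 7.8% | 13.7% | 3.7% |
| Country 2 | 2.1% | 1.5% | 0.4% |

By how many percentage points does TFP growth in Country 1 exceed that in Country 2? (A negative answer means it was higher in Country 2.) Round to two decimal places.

-1.52 percentage points

Labor's share = 1 − 0.44 = 0.56.
Country 1: TFP = 7.8 − 6.028 − 2.072 = -0.3%.
Country 2: TFP = 2.1 − 0.66 − 0.224 = 1.216%.
Difference = -0.3 − (1.216) = -1.516 pp.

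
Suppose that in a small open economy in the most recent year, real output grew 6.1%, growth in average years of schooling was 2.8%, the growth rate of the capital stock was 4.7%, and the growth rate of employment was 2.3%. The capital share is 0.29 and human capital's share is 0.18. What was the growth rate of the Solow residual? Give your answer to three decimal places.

Labor's share = 1 − 0.29 − 0.18 = 0.53.
The capital stock: 0.29 × 4.7 = 1.363 pp.
Average years of schooling: 0.18 × 2.8 = 0.504 pp.
Employment: 0.53 × 2.3 = 1.219 pp.
TFP growth = 6.1 − 3.086 = 3.014%.

The Solow residual grew 3.014%.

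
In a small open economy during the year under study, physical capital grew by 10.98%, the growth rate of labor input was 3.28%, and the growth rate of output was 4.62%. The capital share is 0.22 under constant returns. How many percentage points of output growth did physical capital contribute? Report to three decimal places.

Contribution = share × growth = 0.22 × 10.98 = 2.4156 pp.

2.416 pp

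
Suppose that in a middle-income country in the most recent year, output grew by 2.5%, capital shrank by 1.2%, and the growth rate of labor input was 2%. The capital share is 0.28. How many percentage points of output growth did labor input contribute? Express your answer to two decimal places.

Labor's share = 1 − 0.28 = 0.72.
Contribution = share × growth = 0.72 × 2 = 1.44 pp.

1.44 pp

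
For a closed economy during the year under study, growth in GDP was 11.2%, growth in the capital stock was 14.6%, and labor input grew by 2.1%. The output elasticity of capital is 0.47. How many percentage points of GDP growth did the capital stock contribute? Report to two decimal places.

Contribution = share × growth = 0.47 × 14.6 = 6.862 pp.

6.86 percentage points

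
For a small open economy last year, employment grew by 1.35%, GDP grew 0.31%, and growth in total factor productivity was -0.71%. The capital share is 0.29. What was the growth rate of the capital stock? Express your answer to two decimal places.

The capital stock growth was 0.21%.

Labor's share = 1 − 0.29 = 0.71.
gY = gA + 0.71×1.35 + 0.29×g.
0.29×g = 0.31 + 0.71 − 0.9585 = 0.0615.
g = 0.0615 / 0.29 = 0.2121%.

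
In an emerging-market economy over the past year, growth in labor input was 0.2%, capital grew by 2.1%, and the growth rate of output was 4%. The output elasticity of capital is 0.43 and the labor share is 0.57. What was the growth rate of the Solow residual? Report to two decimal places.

Labor's share = 1 − 0.43 = 0.57.
Capital: 0.43 × 2.1 = 0.903 pp.
Labor input: 0.57 × 0.2 = 0.114 pp.
TFP growth = 4 − 1.017 = 2.983%.

The Solow residual grew 2.98%.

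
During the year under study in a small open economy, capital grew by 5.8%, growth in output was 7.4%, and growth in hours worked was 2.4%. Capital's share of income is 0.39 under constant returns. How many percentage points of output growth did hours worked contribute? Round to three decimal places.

1.464

Labor's share = 1 − 0.39 = 0.61.
Contribution = share × growth = 0.61 × 2.4 = 1.464 pp.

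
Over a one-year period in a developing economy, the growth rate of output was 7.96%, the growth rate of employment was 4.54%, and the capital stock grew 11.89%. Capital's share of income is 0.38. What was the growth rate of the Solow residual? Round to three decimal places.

0.627%

Labor's share = 1 − 0.38 = 0.62.
The capital stock: 0.38 × 11.89 = 4.5182 pp.
Employment: 0.62 × 4.54 = 2.8148 pp.
TFP growth = 7.96 − 7.333 = 0.627%.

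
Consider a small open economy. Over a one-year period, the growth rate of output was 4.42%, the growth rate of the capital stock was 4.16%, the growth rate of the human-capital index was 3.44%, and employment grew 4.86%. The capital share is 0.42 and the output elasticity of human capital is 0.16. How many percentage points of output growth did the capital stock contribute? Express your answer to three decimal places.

Contribution = share × growth = 0.42 × 4.16 = 1.7472 pp.

1.747 pp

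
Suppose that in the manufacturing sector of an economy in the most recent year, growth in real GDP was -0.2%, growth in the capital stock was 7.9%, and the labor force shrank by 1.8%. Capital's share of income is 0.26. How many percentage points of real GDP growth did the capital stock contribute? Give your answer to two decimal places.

2.05 percentage points

Contribution = share × growth = 0.26 × 7.9 = 2.054 pp.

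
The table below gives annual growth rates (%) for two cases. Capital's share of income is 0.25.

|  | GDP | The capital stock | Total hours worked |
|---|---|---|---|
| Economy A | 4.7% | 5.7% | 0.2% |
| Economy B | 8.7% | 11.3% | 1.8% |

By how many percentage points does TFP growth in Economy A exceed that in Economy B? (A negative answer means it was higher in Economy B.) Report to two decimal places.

Labor's share = 1 − 0.25 = 0.75.
Economy A: TFP = 4.7 − 1.425 − 0.15 = 3.125%.
Economy B: TFP = 8.7 − 2.825 − 1.35 = 4.525%.
Difference = 3.125 − (4.525) = -1.4 pp.

-1.40 percentage points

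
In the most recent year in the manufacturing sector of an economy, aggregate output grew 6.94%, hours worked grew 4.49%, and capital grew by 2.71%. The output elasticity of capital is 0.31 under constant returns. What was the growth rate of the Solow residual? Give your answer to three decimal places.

Labor's share = 1 − 0.31 = 0.69.
Capital: 0.31 × 2.71 = 0.8401 pp.
Hours worked: 0.69 × 4.49 = 3.0981 pp.
TFP growth = 6.94 − 3.9382 = 3.0018%.

3.002%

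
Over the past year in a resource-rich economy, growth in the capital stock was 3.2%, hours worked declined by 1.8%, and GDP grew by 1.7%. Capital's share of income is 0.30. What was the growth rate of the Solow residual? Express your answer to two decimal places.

Labor's share = 1 − 0.3 = 0.7.
The capital stock: 0.3 × 3.2 = 0.96 pp.
Hours worked: 0.7 × (-1.8) = -1.26 pp.
TFP growth = 1.7 + 0.3 = 2%.

2.00%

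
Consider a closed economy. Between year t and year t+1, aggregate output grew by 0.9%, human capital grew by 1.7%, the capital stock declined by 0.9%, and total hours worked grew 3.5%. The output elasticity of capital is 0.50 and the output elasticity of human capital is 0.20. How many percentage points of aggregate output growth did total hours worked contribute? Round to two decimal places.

Labor's share = 1 − 0.5 − 0.2 = 0.3.
Contribution = share × growth = 0.3 × 3.5 = 1.05 pp.

1.05 pp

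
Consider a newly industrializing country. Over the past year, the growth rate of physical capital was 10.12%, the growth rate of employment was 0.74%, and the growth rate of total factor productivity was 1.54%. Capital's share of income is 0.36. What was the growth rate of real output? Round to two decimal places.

Labor's share = 1 − 0.36 = 0.64.
Physical capital: 0.36 × 10.12 = 3.6432 pp.
Employment: 0.64 × 0.74 = 0.4736 pp.
Output growth = 1.54 + 4.1168 = 5.6568%.

Real output growth was 5.66%.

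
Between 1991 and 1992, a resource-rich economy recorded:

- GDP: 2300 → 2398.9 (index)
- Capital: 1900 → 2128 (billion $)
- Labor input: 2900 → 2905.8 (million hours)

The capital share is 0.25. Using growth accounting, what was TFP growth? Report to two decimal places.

TFP growth was 1.15%.

GDP growth = (2398.9 − 2300) / 2300 = 4.3%.
Capital growth = (2128 − 1900) / 1900 = 12%.
Labor input growth = (2905.8 − 2900) / 2900 = 0.2%.
Labor's share = 1 − 0.25 = 0.75.
Capital: 0.25 × 12 = 3 pp.
Labor input: 0.75 × 0.2 = 0.15 pp.
TFP growth = 4.3 − 3.15 = 1.15%.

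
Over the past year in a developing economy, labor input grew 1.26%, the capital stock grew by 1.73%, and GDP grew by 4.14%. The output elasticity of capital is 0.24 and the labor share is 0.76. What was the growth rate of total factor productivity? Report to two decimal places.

Total factor productivity grew 2.77%.

Labor's share = 1 − 0.24 = 0.76.
The capital stock: 0.24 × 1.73 = 0.4152 pp.
Labor input: 0.76 × 1.26 = 0.9576 pp.
TFP growth = 4.14 − 1.3728 = 2.7672%.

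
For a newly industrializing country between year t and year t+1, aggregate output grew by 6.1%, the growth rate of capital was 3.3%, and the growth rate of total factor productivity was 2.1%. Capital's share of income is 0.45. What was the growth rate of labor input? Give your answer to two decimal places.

Labor's share = 1 − 0.45 = 0.55.
gY = gA + 0.45×3.3 + 0.55×g.
0.55×g = 6.1 − 2.1 − 1.485 = 2.515.
g = 2.515 / 0.55 = 4.5727%.

4.57%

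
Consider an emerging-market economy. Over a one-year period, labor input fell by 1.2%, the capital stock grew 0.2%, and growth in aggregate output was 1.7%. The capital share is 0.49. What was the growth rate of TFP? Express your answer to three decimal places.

Labor's share = 1 − 0.49 = 0.51.
The capital stock: 0.49 × 0.2 = 0.098 pp.
Labor input: 0.51 × (-1.2) = -0.612 pp.
TFP growth = 1.7 + 0.514 = 2.214%.

2.214%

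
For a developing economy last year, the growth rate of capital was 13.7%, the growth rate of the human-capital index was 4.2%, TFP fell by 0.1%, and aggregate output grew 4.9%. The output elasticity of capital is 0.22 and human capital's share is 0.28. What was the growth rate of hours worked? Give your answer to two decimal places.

1.62%

Labor's share = 1 − 0.22 − 0.28 = 0.5.
gY = gA + 0.22×13.7 + 0.28×4.2 + 0.5×g.
0.5×g = 4.9 + 0.1 − 4.19 = 0.81.
g = 0.81 / 0.5 = 1.62%.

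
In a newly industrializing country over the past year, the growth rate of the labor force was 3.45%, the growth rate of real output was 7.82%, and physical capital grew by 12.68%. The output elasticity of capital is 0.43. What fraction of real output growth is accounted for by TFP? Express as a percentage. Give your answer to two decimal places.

5.13%

Labor's share = 1 − 0.43 = 0.57.
Physical capital: 0.43 × 12.68 = 5.4524 pp.
The labor force: 0.57 × 3.45 = 1.9665 pp.
TFP growth = 7.82 − 7.4189 = 0.4011%.
TFP share of growth = 0.4011 / 7.82 × 100 = 5.1292%.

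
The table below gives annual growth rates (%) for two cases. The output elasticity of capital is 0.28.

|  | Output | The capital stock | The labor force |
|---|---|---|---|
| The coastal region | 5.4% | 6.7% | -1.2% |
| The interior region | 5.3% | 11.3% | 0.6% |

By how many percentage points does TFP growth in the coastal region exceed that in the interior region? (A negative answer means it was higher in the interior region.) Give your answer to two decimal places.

2.68 percentage points

Labor's share = 1 − 0.28 = 0.72.
The coastal region: TFP = 5.4 − 1.876 + 0.864 = 4.388%.
The interior region: TFP = 5.3 − 3.164 − 0.432 = 1.704%.
Difference = 4.388 − (1.704) = 2.684 pp.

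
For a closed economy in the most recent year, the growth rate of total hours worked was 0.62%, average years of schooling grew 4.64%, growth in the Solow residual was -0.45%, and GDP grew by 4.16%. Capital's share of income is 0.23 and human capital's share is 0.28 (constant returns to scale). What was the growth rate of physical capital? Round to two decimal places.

Labor's share = 1 − 0.23 − 0.28 = 0.49.
gY = gA + 0.28×4.64 + 0.49×0.62 + 0.23×g.
0.23×g = 4.16 + 0.45 − 1.603 = 3.007.
g = 3.007 / 0.23 = 13.0739%.

13.07%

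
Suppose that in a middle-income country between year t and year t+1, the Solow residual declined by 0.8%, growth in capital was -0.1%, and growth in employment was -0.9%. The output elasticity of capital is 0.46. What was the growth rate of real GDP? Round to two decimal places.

-1.33%

Labor's share = 1 − 0.46 = 0.54.
Capital: 0.46 × (-0.1) = -0.046 pp.
Employment: 0.54 × (-0.9) = -0.486 pp.
Output growth = -0.8 + (-0.532) = -1.332%.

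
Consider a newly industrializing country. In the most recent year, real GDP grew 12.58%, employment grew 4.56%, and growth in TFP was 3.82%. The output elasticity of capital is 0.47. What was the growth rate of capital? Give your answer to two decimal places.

13.50%

Labor's share = 1 − 0.47 = 0.53.
gY = gA + 0.53×4.56 + 0.47×g.
0.47×g = 12.58 − 3.82 − 2.4168 = 6.3432.
g = 6.3432 / 0.47 = 13.4962%.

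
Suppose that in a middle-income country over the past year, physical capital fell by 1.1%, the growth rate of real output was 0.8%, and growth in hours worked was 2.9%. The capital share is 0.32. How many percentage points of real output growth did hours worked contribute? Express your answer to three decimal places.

1.972 percentage points

Labor's share = 1 − 0.32 = 0.68.
Contribution = share × growth = 0.68 × 2.9 = 1.972 pp.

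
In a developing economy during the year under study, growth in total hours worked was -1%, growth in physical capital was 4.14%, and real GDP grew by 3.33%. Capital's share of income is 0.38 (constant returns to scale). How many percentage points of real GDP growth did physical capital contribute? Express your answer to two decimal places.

Contribution = share × growth = 0.38 × 4.14 = 1.5732 pp.

1.57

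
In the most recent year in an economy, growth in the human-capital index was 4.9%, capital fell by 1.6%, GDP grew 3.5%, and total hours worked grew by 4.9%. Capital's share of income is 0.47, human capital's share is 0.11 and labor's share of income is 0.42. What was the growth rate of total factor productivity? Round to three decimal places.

Labor's share = 1 − 0.47 − 0.11 = 0.42.
Capital: 0.47 × (-1.6) = -0.752 pp.
The human-capital index: 0.11 × 4.9 = 0.539 pp.
Total hours worked: 0.42 × 4.9 = 2.058 pp.
TFP growth = 3.5 − 1.845 = 1.655%.

Total factor productivity growth was 1.655%.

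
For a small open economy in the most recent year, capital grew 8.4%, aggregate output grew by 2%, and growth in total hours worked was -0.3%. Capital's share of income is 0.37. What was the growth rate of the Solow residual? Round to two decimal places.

Labor's share = 1 − 0.37 = 0.63.
Capital: 0.37 × 8.4 = 3.108 pp.
Total hours worked: 0.63 × (-0.3) = -0.189 pp.
TFP growth = 2 − 2.919 = -0.919%.

-0.92%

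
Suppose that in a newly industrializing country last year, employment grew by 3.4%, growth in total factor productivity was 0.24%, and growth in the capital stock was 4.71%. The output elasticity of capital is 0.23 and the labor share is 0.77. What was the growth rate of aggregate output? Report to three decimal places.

Labor's share = 1 − 0.23 = 0.77.
The capital stock: 0.23 × 4.71 = 1.0833 pp.
Employment: 0.77 × 3.4 = 2.618 pp.
Output growth = 0.24 + 3.7013 = 3.9413%.

3.941%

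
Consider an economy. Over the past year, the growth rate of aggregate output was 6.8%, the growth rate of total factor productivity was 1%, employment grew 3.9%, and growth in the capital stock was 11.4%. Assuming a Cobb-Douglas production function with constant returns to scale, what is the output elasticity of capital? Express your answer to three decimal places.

gY = gA + α·gK + (1−α)·gL, so gY − gA − gL = α(gK − gL).
6.8 − 1 − 3.9 = α × (11.4 − 3.9).
1.9 = 7.5 α, so α = 0.25333.

α = 0.253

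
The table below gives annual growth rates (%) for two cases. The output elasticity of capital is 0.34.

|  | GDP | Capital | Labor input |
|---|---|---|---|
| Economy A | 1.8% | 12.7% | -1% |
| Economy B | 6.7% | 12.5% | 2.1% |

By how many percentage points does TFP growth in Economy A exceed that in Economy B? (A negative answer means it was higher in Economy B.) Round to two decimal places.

Labor's share = 1 − 0.34 = 0.66.
Economy A: TFP = 1.8 − 4.318 + 0.66 = -1.858%.
Economy B: TFP = 6.7 − 4.25 − 1.386 = 1.064%.
Difference = -1.858 − (1.064) = -2.922 pp.

-2.92 percentage points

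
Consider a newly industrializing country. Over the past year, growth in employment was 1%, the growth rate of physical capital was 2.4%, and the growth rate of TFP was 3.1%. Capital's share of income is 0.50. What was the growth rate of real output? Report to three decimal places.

Real output growth was 4.800%.

Labor's share = 1 − 0.5 = 0.5.
Physical capital: 0.5 × 2.4 = 1.2 pp.
Employment: 0.5 × 1 = 0.5 pp.
Output growth = 3.1 + 1.7 = 4.8%.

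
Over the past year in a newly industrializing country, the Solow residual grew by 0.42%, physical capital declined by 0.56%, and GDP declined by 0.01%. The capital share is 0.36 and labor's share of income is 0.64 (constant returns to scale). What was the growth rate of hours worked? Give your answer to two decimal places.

-0.36%

Labor's share = 1 − 0.36 = 0.64.
gY = gA + 0.36×(-0.56) + 0.64×g.
0.64×g = -0.01 − 0.42 + 0.2016 = -0.2284.
g = -0.2284 / 0.64 = -0.3569%.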